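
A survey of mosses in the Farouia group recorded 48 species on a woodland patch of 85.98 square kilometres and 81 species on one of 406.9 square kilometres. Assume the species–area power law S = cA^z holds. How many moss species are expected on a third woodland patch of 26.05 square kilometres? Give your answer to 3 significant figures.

z = ln(81/48) / ln(406.9/85.98) = 0.5232 / 1.5545 = 0.3366
c = 48 / 85.98^0.3366 = 48 / 4.479 = 10.72
S₃ = 10.72 × 26.05^0.3366 = 10.72 × 2.996 ≈ 32.11

32.1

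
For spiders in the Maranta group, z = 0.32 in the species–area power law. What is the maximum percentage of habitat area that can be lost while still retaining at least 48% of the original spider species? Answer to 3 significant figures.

89.9%

Need (A_new/A_old)^0.32 = 0.48, so A_new/A_old = 0.48^(1/0.32) = 0.48^3.125
ln(A_new/A_old) = ln 0.48 / 0.32 = -0.7340 / 0.32 = -2.2937
A_new/A_old = e^-2.2937 ≈ 0.1009
Fraction that can be lost = 1 − 0.1009 = 0.8991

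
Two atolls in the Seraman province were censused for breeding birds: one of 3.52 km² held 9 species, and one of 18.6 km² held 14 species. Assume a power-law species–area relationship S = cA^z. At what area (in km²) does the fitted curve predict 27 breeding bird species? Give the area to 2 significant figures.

220 km²

z = ln(14/9) / ln(18.6/3.52) = 0.4418 / 1.6647 = 0.2654
c = 9 / 3.52^0.2654 = 9 / 1.397 = 6.444
A = (27/6.444)^(1/0.2654) ⇒ ln A = ln(4.19)/0.2654 = 5.3977
A = e^5.3977 ≈ 220.9 km²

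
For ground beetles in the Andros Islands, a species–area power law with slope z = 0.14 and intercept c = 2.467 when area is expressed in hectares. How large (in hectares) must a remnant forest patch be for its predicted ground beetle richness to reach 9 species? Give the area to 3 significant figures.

9 = 2.467 × A^0.14  ⇒  A^0.14 = 9/2.467 = 3.648
ln A = ln(3.648) / 0.14 = 1.2942 / 0.14 = 9.2444
A = e^9.2444 ≈ 10347 hectares

10300 hectares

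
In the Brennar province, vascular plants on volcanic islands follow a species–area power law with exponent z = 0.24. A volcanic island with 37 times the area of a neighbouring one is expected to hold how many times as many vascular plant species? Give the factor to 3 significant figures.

S₂/S₁ = (A₂/A₁)^z = 37^0.24
ln(S₂/S₁) = 0.24 × ln 37 = 0.24 × 3.6109 = 0.8666
S₂/S₁ = e^0.8666 ≈ 2.379

2.38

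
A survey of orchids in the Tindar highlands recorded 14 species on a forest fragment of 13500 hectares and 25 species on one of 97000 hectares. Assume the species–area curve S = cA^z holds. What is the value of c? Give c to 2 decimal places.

z = ln(S₂/S₁) / ln(A₂/A₁) = ln(25/14) / ln(97000/13500) = 0.5798 / 1.9720 = 0.2940
c = S₁ / A₁^z = 14 / 13500^0.2940 = 14 / 16.38 = 0.8545

0.85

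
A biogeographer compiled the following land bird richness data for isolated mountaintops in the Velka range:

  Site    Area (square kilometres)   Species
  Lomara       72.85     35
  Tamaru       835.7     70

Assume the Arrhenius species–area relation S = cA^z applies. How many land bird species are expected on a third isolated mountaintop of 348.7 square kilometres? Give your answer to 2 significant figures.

z = ln(70/35) / ln(835.7/72.85) = 0.6931 / 2.4399 = 0.2841
c = 35 / 72.85^0.2841 = 35 / 3.381 = 10.35
S₃ = 10.35 × 348.7^0.2841 = 10.35 × 5.276 ≈ 54.61

55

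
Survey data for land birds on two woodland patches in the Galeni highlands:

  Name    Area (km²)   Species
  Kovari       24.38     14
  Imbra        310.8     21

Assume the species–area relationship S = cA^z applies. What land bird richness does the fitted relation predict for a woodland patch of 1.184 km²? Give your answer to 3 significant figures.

z = ln(21/14) / ln(310.8/24.38) = 0.4055 / 2.5454 = 0.1593
c = 14 / 24.38^0.1593 = 14 / 1.663 = 8.417
S₃ = 8.417 × 1.184^0.1593 = 8.417 × 1.027 ≈ 8.647

8.65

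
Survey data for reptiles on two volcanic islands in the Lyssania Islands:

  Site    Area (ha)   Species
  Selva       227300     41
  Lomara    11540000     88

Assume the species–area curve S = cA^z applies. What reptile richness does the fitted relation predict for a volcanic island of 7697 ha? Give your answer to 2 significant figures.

z = ln(88/41) / ln(11540000/227300) = 0.7638 / 3.9273 = 0.1945
c = 41 / 227300^0.1945 = 41 / 11.01 = 3.724
S₃ = 3.724 × 7697^0.1945 = 3.724 × 5.699 ≈ 21.23

21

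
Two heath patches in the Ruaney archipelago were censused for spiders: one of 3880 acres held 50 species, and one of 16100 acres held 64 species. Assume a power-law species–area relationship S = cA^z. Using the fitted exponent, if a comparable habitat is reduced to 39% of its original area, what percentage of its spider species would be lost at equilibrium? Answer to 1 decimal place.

15.1%

z = ln(64/50) / ln(16100/3880) = 0.2469 / 1.4230 = 0.1735
S_new/S_old = (A_new/A_old)^z = 0.39^0.1735 = exp(0.1735 × -0.9416) = 0.8493
Fraction lost = 1 − 0.8493 = 0.1507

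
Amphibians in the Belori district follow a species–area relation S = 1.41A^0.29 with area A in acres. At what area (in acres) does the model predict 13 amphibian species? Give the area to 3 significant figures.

13 = 1.41 × A^0.29  ⇒  A^0.29 = 13/1.41 = 9.22
ln A = ln(9.22) / 0.29 = 2.2214 / 0.29 = 7.6599
A = e^7.6599 ≈ 2121 acres

2120 acres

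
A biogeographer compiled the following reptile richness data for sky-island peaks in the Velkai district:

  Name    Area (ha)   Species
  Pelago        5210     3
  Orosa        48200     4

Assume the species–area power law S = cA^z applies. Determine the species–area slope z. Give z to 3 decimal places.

0.129

Taking logs: ln S = ln c + z ln A, so z = (ln S₂ − ln S₁)/(ln A₂ − ln A₁).
z = ln(4/3) / ln(48200/5210) = ln(1.333) / ln(9.251) = 0.2877 / 2.2248 = 0.1293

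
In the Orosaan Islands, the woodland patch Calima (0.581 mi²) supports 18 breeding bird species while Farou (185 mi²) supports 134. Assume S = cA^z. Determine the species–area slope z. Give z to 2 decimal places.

Taking logs: ln S = ln c + z ln A, so z = (ln S₂ − ln S₁)/(ln A₂ − ln A₁).
z = ln(134/18) / ln(185/0.581) = ln(7.444) / ln(318.4) = 2.0075 / 5.7634 = 0.3483

0.35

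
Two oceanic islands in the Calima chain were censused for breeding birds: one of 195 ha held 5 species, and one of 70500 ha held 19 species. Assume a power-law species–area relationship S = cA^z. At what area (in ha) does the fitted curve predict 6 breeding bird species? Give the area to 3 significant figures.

436 ha

z = ln(19/5) / ln(70500/195) = 1.3350 / 5.8904 = 0.2266
c = 5 / 195^0.2266 = 5 / 3.304 = 1.513
A = (6/1.513)^(1/0.2266) ⇒ ln A = ln(3.965)/0.2266 = 6.0774
A = e^6.0774 ≈ 435.9 ha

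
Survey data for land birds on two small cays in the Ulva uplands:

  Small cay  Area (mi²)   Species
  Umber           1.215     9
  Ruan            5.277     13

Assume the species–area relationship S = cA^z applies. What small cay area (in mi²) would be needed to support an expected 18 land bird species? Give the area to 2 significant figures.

z = ln(13/9) / ln(5.277/1.215) = 0.3677 / 1.4686 = 0.2504
c = 9 / 1.215^0.2504 = 9 / 1.05 = 8.572
A = (18/8.572)^(1/0.2504) ⇒ ln A = ln(2.1)/0.2504 = 2.9630
A = e^2.9630 ≈ 19.36 mi²

19 mi²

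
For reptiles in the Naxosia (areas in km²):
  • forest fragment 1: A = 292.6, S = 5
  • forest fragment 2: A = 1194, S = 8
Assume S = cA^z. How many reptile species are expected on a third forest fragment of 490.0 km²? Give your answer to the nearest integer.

z = ln(8/5) / ln(1194/292.6) = 0.4700 / 1.4063 = 0.3342
c = 5 / 292.6^0.3342 = 5 / 6.672 = 0.7493
S₃ = 0.7493 × 490^0.3342 = 0.7493 × 7.927 ≈ 5.94

6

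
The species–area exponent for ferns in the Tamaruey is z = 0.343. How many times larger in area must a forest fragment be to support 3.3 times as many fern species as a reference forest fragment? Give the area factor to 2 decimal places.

32.49

(A₂/A₁)^0.343 = 3.3, so A₂/A₁ = 3.3^(1/0.343) = 3.3^2.915
ln(A₂/A₁) = ln 3.3 / 0.343 = 1.1939 / 0.343 = 3.4808
A₂/A₁ = e^3.4808 ≈ 32.49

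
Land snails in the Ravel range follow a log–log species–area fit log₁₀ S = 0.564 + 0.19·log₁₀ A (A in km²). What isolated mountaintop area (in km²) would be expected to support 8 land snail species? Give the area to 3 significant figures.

8 = 3.664 × A^0.19  ⇒  A^0.19 = 8/3.664 = 2.183
ln A = ln(2.183) / 0.19 = 0.7808 / 0.19 = 4.1094
A = e^4.1094 ≈ 60.91 km²

60.9 km²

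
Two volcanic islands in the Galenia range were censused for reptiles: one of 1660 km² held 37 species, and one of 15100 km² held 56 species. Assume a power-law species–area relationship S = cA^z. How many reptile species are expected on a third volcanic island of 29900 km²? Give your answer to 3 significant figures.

63.7

z = ln(56/37) / ln(15100/1660) = 0.4144 / 2.2079 = 0.1877
c = 37 / 1660^0.1877 = 37 / 4.022 = 9.2
S₃ = 9.2 × 29900^0.1877 = 9.2 × 6.92 ≈ 63.66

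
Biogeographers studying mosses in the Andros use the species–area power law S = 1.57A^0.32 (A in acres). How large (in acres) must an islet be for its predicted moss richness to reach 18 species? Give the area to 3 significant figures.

18 = 1.57 × A^0.32  ⇒  A^0.32 = 18/1.57 = 11.46
ln A = ln(11.46) / 0.32 = 2.4393 / 0.32 = 7.6228
A = e^7.6228 ≈ 2044 acres

2040 acres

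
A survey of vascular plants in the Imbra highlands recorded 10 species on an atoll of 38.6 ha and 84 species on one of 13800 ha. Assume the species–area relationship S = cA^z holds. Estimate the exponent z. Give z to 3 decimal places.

0.362

Taking logs: ln S = ln c + z ln A, so z = (ln S₂ − ln S₁)/(ln A₂ − ln A₁).
z = ln(84/10) / ln(13800/38.6) = ln(8.4) / ln(357.5) = 2.1282 / 5.8792 = 0.3620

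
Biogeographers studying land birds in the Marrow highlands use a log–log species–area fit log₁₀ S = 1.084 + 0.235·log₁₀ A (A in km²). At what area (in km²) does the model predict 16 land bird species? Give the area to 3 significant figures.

16 = 12.13 × A^0.235  ⇒  A^0.235 = 16/12.13 = 1.319
ln A = ln(1.319) / 0.235 = 0.2766 / 0.235 = 1.1770
A = e^1.1770 ≈ 3.245 km²

3.24 km²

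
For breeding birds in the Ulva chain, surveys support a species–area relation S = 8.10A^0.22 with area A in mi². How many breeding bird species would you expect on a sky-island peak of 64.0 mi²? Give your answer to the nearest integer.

20

S = 8.1 × 64^0.22 = 8.1 × 2.497 ≈ 20.22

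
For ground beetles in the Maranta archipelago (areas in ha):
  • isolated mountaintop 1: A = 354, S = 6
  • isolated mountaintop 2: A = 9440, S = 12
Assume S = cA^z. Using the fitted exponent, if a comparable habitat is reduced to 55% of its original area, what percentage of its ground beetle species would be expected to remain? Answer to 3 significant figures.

z = ln(12/6) / ln(9440/354) = 0.6931 / 3.2834 = 0.2111
S_new/S_old = (A_new/A_old)^z = 0.55^0.2111 = exp(0.2111 × -0.5978) = 0.8814

88.1%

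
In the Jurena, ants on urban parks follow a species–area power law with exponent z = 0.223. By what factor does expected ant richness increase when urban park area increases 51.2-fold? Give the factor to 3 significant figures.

2.41

S₂/S₁ = (A₂/A₁)^z = 51.2^0.223
ln(S₂/S₁) = 0.223 × ln 51.2 = 0.223 × 3.9357 = 0.8777
S₂/S₁ = e^0.8777 ≈ 2.405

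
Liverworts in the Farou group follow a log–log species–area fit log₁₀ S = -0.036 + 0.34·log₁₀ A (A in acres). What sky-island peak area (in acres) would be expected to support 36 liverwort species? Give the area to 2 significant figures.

36 = 0.9204 × A^0.34  ⇒  A^0.34 = 36/0.9204 = 39.11
ln A = ln(39.11) / 0.34 = 3.6664 / 0.34 = 10.7836
A = e^10.7836 ≈ 48222 acres

48000 acres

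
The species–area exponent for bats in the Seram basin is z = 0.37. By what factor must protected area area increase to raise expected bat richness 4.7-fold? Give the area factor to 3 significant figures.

(A₂/A₁)^0.37 = 4.7, so A₂/A₁ = 4.7^(1/0.37) = 4.7^2.703
ln(A₂/A₁) = ln 4.7 / 0.37 = 1.5476 / 0.37 = 4.1826
A₂/A₁ = e^4.1826 ≈ 65.54

65.5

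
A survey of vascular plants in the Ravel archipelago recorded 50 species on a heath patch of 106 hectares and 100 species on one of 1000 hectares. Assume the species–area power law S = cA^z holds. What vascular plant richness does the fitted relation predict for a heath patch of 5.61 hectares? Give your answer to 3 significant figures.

20.2

z = ln(100/50) / ln(1000/106) = 0.6931 / 2.2443 = 0.3088
c = 50 / 106^0.3088 = 50 / 4.222 = 11.84
S₃ = 11.84 × 5.61^0.3088 = 11.84 × 1.703 ≈ 20.17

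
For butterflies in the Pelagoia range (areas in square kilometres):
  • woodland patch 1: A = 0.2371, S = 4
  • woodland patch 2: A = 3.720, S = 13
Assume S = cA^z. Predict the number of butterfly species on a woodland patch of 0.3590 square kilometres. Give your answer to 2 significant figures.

4.8

z = ln(13/4) / ln(3.72/0.2371) = 1.1787 / 2.7530 = 0.4281
c = 4 / 0.2371^0.4281 = 4 / 0.54 = 7.408
S₃ = 7.408 × 0.359^0.4281 = 7.408 × 0.6449 ≈ 4.777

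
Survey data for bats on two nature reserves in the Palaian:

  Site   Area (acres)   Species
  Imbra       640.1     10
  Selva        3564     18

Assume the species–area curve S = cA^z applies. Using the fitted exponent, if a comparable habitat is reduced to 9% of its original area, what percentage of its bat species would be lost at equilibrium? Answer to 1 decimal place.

56.1%

z = ln(18/10) / ln(3564/640.1) = 0.5878 / 1.7170 = 0.3423
S_new/S_old = (A_new/A_old)^z = 0.09^0.3423 = exp(0.3423 × -2.4079) = 0.4385
Fraction lost = 1 − 0.4385 = 0.5615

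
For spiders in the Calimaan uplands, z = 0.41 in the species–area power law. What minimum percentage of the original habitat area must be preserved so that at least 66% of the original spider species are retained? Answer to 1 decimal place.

Need (A_new/A_old)^0.41 = 0.66, so A_new/A_old = 0.66^(1/0.41) = 0.66^2.439
ln(A_new/A_old) = ln 0.66 / 0.41 = -0.4155 / 0.41 = -1.0135
A_new/A_old = e^-1.0135 ≈ 0.363

36.3%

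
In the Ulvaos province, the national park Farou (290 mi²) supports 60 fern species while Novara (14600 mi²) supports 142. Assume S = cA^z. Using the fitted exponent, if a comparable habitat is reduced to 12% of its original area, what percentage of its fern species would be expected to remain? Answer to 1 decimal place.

z = ln(142/60) / ln(14600/290) = 0.8615 / 3.9189 = 0.2198
S_new/S_old = (A_new/A_old)^z = 0.12^0.2198 = exp(0.2198 × -2.1203) = 0.6274

62.7%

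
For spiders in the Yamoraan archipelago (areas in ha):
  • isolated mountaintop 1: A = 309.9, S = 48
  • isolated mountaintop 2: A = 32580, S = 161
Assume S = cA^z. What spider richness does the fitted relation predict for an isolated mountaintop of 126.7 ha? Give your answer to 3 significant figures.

z = ln(161/48) / ln(32580/309.9) = 1.2102 / 4.6552 = 0.2600
c = 48 / 309.9^0.2600 = 48 / 4.443 = 10.8
S₃ = 10.8 × 126.7^0.2600 = 10.8 × 3.521 ≈ 38.04

38.0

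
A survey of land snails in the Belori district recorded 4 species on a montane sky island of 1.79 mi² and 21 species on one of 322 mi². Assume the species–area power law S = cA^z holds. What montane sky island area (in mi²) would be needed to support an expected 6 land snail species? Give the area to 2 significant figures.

6.4 mi²

z = ln(21/4) / ln(322/1.79) = 1.6582 / 5.1923 = 0.3194
c = 4 / 1.79^0.3194 = 4 / 1.204 = 3.321
A = (6/3.321)^(1/0.3194) ⇒ ln A = ln(1.807)/0.3194 = 1.8518
A = e^1.8518 ≈ 6.371 mi²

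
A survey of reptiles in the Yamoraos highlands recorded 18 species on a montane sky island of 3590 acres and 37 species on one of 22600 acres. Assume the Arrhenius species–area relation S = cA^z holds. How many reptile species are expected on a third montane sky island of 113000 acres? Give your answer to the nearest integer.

69

z = ln(37/18) / ln(22600/3590) = 0.7205 / 1.8398 = 0.3916
c = 18 / 3590^0.3916 = 18 / 24.68 = 0.7294
S₃ = 0.7294 × 113000^0.3916 = 0.7294 × 95.28 ≈ 69.49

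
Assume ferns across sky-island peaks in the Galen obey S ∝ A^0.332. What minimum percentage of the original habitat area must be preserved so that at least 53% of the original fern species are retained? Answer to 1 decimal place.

14.8%

Need (A_new/A_old)^0.332 = 0.53, so A_new/A_old = 0.53^(1/0.332) = 0.53^3.012
ln(A_new/A_old) = ln 0.53 / 0.332 = -0.6349 / 0.332 = -1.9123
A_new/A_old = e^-1.9123 ≈ 0.1477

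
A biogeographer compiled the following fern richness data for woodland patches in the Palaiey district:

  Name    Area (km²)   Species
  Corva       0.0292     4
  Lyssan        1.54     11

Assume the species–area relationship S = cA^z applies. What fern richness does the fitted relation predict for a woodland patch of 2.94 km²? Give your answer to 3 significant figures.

z = ln(11/4) / ln(1.54/0.0292) = 1.0116 / 3.9654 = 0.2551
c = 4 / 0.0292^0.2551 = 4 / 0.406 = 9.853
S₃ = 9.853 × 2.94^0.2551 = 9.853 × 1.317 ≈ 12.97

13.0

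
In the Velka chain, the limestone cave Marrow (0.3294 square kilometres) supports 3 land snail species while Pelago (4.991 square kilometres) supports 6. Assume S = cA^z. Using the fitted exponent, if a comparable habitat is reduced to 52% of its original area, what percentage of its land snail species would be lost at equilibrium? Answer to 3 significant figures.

z = ln(6/3) / ln(4.991/0.3294) = 0.6931 / 2.7181 = 0.2550
S_new/S_old = (A_new/A_old)^z = 0.52^0.2550 = exp(0.2550 × -0.6539) = 0.8464
Fraction lost = 1 − 0.8464 = 0.1536

15.4%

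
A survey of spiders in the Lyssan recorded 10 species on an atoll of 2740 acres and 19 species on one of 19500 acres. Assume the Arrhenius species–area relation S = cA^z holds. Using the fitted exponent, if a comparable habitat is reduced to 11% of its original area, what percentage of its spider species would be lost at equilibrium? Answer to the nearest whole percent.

51%

z = ln(19/10) / ln(19500/2740) = 0.6419 / 1.9625 = 0.3271
S_new/S_old = (A_new/A_old)^z = 0.11^0.3271 = exp(0.3271 × -2.2073) = 0.4858
Fraction lost = 1 − 0.4858 = 0.5142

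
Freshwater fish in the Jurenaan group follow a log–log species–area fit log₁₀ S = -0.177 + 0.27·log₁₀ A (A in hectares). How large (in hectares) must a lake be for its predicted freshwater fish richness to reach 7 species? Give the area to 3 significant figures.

7 = 0.6653 × A^0.27  ⇒  A^0.27 = 7/0.6653 = 10.52
ln A = ln(10.52) / 0.27 = 2.3535 / 0.27 = 8.7165
A = e^8.7165 ≈ 6103 hectares

6100 hectares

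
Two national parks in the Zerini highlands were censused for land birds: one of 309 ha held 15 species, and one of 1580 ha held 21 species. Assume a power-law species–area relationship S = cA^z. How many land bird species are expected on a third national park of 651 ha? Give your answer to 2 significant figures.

z = ln(21/15) / ln(1580/309) = 0.3365 / 1.6318 = 0.2062
c = 15 / 309^0.2062 = 15 / 3.261 = 4.599
S₃ = 4.599 × 651^0.2062 = 4.599 × 3.803 ≈ 17.49

17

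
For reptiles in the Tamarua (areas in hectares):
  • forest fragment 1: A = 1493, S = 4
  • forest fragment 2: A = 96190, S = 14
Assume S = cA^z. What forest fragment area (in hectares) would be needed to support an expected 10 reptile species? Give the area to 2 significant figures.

31000 hectares

z = ln(14/4) / ln(96190/1493) = 1.2528 / 4.1655 = 0.3007
c = 4 / 1493^0.3007 = 4 / 9.007 = 0.4441
A = (10/0.4441)^(1/0.3007) ⇒ ln A = ln(22.52)/0.3007 = 10.3553
A = e^10.3553 ≈ 31423 hectares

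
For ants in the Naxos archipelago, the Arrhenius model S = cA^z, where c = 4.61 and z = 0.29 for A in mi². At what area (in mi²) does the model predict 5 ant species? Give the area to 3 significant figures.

1.32 mi²

5 = 4.61 × A^0.29  ⇒  A^0.29 = 5/4.61 = 1.085
ln A = ln(1.085) / 0.29 = 0.0812 / 0.29 = 0.2800
A = e^0.2800 ≈ 1.323 mi²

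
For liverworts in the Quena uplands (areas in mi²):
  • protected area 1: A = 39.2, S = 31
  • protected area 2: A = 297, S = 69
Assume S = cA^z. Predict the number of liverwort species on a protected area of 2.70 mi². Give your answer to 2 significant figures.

11

z = ln(69/31) / ln(297/39.2) = 0.8001 / 2.0251 = 0.3951
c = 31 / 39.2^0.3951 = 31 / 4.261 = 7.275
S₃ = 7.275 × 2.7^0.3951 = 7.275 × 1.481 ≈ 10.77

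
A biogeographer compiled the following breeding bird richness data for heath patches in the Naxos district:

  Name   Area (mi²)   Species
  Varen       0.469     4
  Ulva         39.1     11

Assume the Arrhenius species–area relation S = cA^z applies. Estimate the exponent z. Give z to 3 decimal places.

0.229

Taking logs: ln S = ln c + z ln A, so z = (ln S₂ − ln S₁)/(ln A₂ − ln A₁).
z = ln(11/4) / ln(39.1/0.469) = ln(2.75) / ln(83.37) = 1.0116 / 4.4233 = 0.2287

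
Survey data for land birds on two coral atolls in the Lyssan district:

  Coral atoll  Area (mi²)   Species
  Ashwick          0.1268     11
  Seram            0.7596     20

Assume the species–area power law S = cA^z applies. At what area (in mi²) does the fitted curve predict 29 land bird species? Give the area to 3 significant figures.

2.31 mi²

z = ln(20/11) / ln(0.7596/0.1268) = 0.5978 / 1.7902 = 0.3340
c = 11 / 0.1268^0.3340 = 11 / 0.5017 = 21.92
A = (29/21.92)^(1/0.3340) ⇒ ln A = ln(1.323)/0.3340 = 0.8377
A = e^0.8377 ≈ 2.311 mi²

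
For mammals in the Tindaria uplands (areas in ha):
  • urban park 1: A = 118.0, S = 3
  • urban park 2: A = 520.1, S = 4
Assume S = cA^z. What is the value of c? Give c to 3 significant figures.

1.19

z = ln(S₂/S₁) / ln(A₂/A₁) = ln(4/3) / ln(520.1/118) = 0.2877 / 1.4833 = 0.1939
c = S₁ / A₁^z = 3 / 118^0.1939 = 3 / 2.522 = 1.189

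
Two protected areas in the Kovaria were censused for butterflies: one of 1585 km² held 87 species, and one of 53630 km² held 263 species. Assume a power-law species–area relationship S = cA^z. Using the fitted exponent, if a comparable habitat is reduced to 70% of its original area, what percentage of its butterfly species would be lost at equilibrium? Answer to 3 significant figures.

10.6%

z = ln(263/87) / ln(53630/1585) = 1.1062 / 3.5215 = 0.3141
S_new/S_old = (A_new/A_old)^z = 0.7^0.3141 = exp(0.3141 × -0.3567) = 0.894
Fraction lost = 1 − 0.894 = 0.106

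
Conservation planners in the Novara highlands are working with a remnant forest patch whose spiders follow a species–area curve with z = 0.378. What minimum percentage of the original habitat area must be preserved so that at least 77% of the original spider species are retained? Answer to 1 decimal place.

Need (A_new/A_old)^0.378 = 0.77, so A_new/A_old = 0.77^(1/0.378) = 0.77^2.646
ln(A_new/A_old) = ln 0.77 / 0.378 = -0.2614 / 0.378 = -0.6914
A_new/A_old = e^-0.6914 ≈ 0.5009

50.1%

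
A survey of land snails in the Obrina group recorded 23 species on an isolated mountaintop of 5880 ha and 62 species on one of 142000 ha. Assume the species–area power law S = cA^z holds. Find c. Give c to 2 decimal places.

1.54

z = ln(S₂/S₁) / ln(A₂/A₁) = ln(62/23) / ln(142000/5880) = 0.9916 / 3.1843 = 0.3114
c = S₁ / A₁^z = 23 / 5880^0.3114 = 23 / 14.92 = 1.541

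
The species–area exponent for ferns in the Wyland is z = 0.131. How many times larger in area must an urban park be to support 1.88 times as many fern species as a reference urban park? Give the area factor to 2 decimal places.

(A₂/A₁)^0.131 = 1.88, so A₂/A₁ = 1.88^(1/0.131) = 1.88^7.634
ln(A₂/A₁) = ln 1.88 / 0.131 = 0.6313 / 0.131 = 4.8189
A₂/A₁ = e^4.8189 ≈ 123.8

123.82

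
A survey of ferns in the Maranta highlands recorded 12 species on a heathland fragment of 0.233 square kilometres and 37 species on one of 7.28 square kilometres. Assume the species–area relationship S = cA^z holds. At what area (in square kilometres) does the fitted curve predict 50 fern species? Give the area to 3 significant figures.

18.3 square kilometres

z = ln(37/12) / ln(7.28/0.233) = 1.1260 / 3.4418 = 0.3272
c = 12 / 0.233^0.3272 = 12 / 0.6209 = 19.33
A = (50/19.33)^(1/0.3272) ⇒ ln A = ln(2.587)/0.3272 = 2.9055
A = e^2.9055 ≈ 18.27 square kilometres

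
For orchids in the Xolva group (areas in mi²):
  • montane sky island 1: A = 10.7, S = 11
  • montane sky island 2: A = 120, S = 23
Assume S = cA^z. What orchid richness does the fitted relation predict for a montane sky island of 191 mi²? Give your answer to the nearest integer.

z = ln(23/11) / ln(120/10.7) = 0.7376 / 2.4172 = 0.3051
c = 11 / 10.7^0.3051 = 11 / 2.061 = 5.337
S₃ = 5.337 × 191^0.3051 = 5.337 × 4.966 ≈ 26.5

27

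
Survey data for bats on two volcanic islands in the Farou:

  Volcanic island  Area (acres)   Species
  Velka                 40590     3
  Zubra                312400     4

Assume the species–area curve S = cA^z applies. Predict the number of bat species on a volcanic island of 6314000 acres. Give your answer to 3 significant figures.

6.11

z = ln(4/3) / ln(312400/40590) = 0.2877 / 2.0408 = 0.1410
c = 3 / 40590^0.1410 = 3 / 4.463 = 0.6722
S₃ = 0.6722 × 6314000^0.1410 = 0.6722 × 9.091 ≈ 6.111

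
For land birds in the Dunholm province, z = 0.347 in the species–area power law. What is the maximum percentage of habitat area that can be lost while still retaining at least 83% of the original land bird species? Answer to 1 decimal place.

Need (A_new/A_old)^0.347 = 0.83, so A_new/A_old = 0.83^(1/0.347) = 0.83^2.882
ln(A_new/A_old) = ln 0.83 / 0.347 = -0.1863 / 0.347 = -0.5370
A_new/A_old = e^-0.5370 ≈ 0.5845
Fraction that can be lost = 1 − 0.5845 = 0.4155

41.5%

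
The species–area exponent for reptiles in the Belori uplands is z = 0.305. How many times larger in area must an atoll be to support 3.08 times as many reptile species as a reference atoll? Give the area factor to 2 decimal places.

(A₂/A₁)^0.305 = 3.08, so A₂/A₁ = 3.08^(1/0.305) = 3.08^3.279
ln(A₂/A₁) = ln 3.08 / 0.305 = 1.1249 / 0.305 = 3.6883
A₂/A₁ = e^3.6883 ≈ 39.98

39.98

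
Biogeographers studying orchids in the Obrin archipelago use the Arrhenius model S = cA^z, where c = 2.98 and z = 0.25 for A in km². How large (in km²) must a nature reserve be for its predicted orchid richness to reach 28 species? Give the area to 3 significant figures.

28 = 2.98 × A^0.25  ⇒  A^0.25 = 28/2.98 = 9.396
ln A = ln(9.396) / 0.25 = 2.2403 / 0.25 = 8.9611
A = e^8.9611 ≈ 7794 km²

7790 km²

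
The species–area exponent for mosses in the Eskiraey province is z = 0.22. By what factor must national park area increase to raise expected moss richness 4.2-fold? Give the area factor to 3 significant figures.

681

(A₂/A₁)^0.22 = 4.2, so A₂/A₁ = 4.2^(1/0.22) = 4.2^4.545
ln(A₂/A₁) = ln 4.2 / 0.22 = 1.4351 / 0.22 = 6.5231
A₂/A₁ = e^6.5231 ≈ 680.7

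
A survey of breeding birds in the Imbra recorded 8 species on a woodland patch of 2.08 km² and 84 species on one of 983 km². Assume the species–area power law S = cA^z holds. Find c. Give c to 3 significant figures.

6.05

z = ln(S₂/S₁) / ln(A₂/A₁) = ln(84/8) / ln(983/2.08) = 2.3514 / 6.1582 = 0.3818
c = S₁ / A₁^z = 8 / 2.08^0.3818 = 8 / 1.323 = 6.048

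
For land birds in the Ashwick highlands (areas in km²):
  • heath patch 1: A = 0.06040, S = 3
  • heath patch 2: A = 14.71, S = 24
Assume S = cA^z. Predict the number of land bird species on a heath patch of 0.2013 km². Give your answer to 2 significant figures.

z = ln(24/3) / ln(14.71/0.0604) = 2.0794 / 5.4953 = 0.3784
c = 3 / 0.0604^0.3784 = 3 / 0.3457 = 8.677
S₃ = 8.677 × 0.2013^0.3784 = 8.677 × 0.5452 ≈ 4.731

4.7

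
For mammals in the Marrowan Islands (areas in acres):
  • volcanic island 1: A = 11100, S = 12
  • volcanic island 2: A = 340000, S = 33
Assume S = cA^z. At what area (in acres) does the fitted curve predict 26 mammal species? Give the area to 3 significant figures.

z = ln(33/12) / ln(340000/11100) = 1.0116 / 3.4220 = 0.2956
c = 12 / 11100^0.2956 = 12 / 15.7 = 0.7644
A = (26/0.7644)^(1/0.2956) ⇒ ln A = ln(34.01)/0.2956 = 11.9302
A = e^11.9302 ≈ 151784 acres

152000 acres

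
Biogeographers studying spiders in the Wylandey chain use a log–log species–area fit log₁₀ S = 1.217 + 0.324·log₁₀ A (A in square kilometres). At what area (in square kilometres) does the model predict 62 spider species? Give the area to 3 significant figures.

62 = 16.48 × A^0.324  ⇒  A^0.324 = 62/16.48 = 3.762
ln A = ln(3.762) / 0.324 = 1.3249 / 0.324 = 4.0892
A = e^4.0892 ≈ 59.69 square kilometres

59.7 square kilometres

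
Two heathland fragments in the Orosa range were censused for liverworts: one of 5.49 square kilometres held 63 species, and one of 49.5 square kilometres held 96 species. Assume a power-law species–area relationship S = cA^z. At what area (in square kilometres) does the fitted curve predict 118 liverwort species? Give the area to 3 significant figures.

z = ln(96/63) / ln(49.5/5.49) = 0.4212 / 2.1990 = 0.1915
c = 63 / 5.49^0.1915 = 63 / 1.386 = 45.47
A = (118/45.47)^(1/0.1915) ⇒ ln A = ln(2.595)/0.1915 = 4.9792
A = e^4.9792 ≈ 145.4 square kilometres

145 square kilometres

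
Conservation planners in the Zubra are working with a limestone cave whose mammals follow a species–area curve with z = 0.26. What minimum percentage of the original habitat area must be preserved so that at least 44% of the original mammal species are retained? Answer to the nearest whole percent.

Need (A_new/A_old)^0.26 = 0.44, so A_new/A_old = 0.44^(1/0.26) = 0.44^3.846
ln(A_new/A_old) = ln 0.44 / 0.26 = -0.8210 / 0.26 = -3.1576
A_new/A_old = e^-3.1576 ≈ 0.04253

4%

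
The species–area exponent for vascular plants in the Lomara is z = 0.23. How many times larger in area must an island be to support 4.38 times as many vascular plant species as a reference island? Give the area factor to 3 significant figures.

615

(A₂/A₁)^0.23 = 4.38, so A₂/A₁ = 4.38^(1/0.23) = 4.38^4.348
ln(A₂/A₁) = ln 4.38 / 0.23 = 1.4770 / 0.23 = 6.4220
A₂/A₁ = e^6.4220 ≈ 615.2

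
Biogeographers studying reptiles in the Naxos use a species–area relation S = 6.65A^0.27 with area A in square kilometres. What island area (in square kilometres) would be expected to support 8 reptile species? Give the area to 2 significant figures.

8 = 6.65 × A^0.27  ⇒  A^0.27 = 8/6.65 = 1.203
ln A = ln(1.203) / 0.27 = 0.1848 / 0.27 = 0.6845
A = e^0.6845 ≈ 1.983 square kilometres

2.0 square kilometres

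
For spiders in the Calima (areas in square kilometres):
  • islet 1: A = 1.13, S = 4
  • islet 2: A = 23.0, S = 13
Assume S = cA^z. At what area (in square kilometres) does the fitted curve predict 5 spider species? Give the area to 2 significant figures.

z = ln(13/4) / ln(23/1.13) = 1.1787 / 3.0133 = 0.3912
c = 4 / 1.13^0.3912 = 4 / 1.049 = 3.813
A = (5/3.813)^(1/0.3912) ⇒ ln A = ln(1.311)/0.3912 = 0.6927
A = e^0.6927 ≈ 1.999 square kilometres

2.0 square kilometres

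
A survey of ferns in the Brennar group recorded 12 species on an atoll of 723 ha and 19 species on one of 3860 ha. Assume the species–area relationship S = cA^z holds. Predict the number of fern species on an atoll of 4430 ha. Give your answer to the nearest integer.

20

z = ln(19/12) / ln(3860/723) = 0.4595 / 1.6750 = 0.2743
c = 12 / 723^0.2743 = 12 / 6.087 = 1.971
S₃ = 1.971 × 4430^0.2743 = 1.971 × 10.01 ≈ 19.73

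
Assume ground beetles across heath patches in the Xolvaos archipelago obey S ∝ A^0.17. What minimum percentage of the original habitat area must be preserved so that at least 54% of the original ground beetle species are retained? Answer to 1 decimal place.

2.7%

Need (A_new/A_old)^0.17 = 0.54, so A_new/A_old = 0.54^(1/0.17) = 0.54^5.882
ln(A_new/A_old) = ln 0.54 / 0.17 = -0.6162 / 0.17 = -3.6246
A_new/A_old = e^-3.6246 ≈ 0.02666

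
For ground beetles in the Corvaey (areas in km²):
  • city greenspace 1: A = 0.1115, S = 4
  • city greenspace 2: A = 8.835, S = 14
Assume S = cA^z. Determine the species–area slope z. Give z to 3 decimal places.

Taking logs: ln S = ln c + z ln A, so z = (ln S₂ − ln S₁)/(ln A₂ − ln A₁).
z = ln(14/4) / ln(8.835/0.1115) = ln(3.5) / ln(79.24) = 1.2528 / 4.3725 = 0.2865

0.287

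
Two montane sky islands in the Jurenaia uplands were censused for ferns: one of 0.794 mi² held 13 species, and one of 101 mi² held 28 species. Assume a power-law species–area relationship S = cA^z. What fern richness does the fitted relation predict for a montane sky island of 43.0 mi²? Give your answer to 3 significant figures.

24.5

z = ln(28/13) / ln(101/0.794) = 0.7673 / 4.8458 = 0.1583
c = 13 / 0.794^0.1583 = 13 / 0.9641 = 13.48
S₃ = 13.48 × 43^0.1583 = 13.48 × 1.814 ≈ 24.46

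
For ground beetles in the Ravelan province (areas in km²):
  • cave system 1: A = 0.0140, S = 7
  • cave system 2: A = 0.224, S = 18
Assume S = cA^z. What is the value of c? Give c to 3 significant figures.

z = ln(S₂/S₁) / ln(A₂/A₁) = ln(18/7) / ln(0.224/0.014) = 0.9445 / 2.7726 = 0.3406
c = S₁ / A₁^z = 7 / 0.014^0.3406 = 7 / 0.2336 = 29.96

30.0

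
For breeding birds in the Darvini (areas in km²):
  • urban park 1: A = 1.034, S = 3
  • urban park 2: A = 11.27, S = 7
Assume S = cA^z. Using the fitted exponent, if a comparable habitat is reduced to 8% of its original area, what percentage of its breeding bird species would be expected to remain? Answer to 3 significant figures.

40.8%

z = ln(7/3) / ln(11.27/1.034) = 0.8473 / 2.3887 = 0.3547
S_new/S_old = (A_new/A_old)^z = 0.08^0.3547 = exp(0.3547 × -2.5257) = 0.4082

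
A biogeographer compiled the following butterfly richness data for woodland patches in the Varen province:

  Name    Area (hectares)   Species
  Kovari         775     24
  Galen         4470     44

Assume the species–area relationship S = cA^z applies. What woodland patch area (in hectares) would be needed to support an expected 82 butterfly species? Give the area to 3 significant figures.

27000 hectares

z = ln(44/24) / ln(4470/775) = 0.6061 / 1.7523 = 0.3459
c = 24 / 775^0.3459 = 24 / 9.987 = 2.403
A = (82/2.403)^(1/0.3459) ⇒ ln A = ln(34.12)/0.3459 = 10.2048
A = e^10.2048 ≈ 27033 hectares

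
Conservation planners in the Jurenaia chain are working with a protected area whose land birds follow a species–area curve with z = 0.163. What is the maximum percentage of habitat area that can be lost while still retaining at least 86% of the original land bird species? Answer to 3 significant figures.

Need (A_new/A_old)^0.163 = 0.86, so A_new/A_old = 0.86^(1/0.163) = 0.86^6.135
ln(A_new/A_old) = ln 0.86 / 0.163 = -0.1508 / 0.163 = -0.9253
A_new/A_old = e^-0.9253 ≈ 0.3964
Fraction that can be lost = 1 − 0.3964 = 0.6036

60.4%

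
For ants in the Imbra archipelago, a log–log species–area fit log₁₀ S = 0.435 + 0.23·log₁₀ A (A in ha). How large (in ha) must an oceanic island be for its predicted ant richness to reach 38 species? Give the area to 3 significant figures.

94900 ha

38 = 2.723 × A^0.23  ⇒  A^0.23 = 38/2.723 = 13.96
ln A = ln(13.96) / 0.23 = 2.6360 / 0.23 = 11.4607
A = e^11.4607 ≈ 94912 ha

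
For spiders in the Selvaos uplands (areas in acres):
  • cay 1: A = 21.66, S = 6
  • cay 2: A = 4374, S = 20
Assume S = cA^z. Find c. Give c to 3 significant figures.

2.99

z = ln(S₂/S₁) / ln(A₂/A₁) = ln(20/6) / ln(4374/21.66) = 1.2040 / 5.3080 = 0.2268
c = S₁ / A₁^z = 6 / 21.66^0.2268 = 6 / 2.009 = 2.987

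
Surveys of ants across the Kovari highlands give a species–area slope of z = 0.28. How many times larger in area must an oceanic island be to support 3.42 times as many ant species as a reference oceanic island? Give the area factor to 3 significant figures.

(A₂/A₁)^0.28 = 3.42, so A₂/A₁ = 3.42^(1/0.28) = 3.42^3.571
ln(A₂/A₁) = ln 3.42 / 0.28 = 1.2296 / 0.28 = 4.3916
A₂/A₁ = e^4.3916 ≈ 80.77

80.8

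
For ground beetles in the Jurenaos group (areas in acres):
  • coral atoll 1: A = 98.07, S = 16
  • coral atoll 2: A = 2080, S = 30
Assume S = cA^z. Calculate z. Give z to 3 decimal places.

Taking logs: ln S = ln c + z ln A, so z = (ln S₂ − ln S₁)/(ln A₂ − ln A₁).
z = ln(30/16) / ln(2080/98.07) = ln(1.875) / ln(21.21) = 0.6286 / 3.0544 = 0.2058

0.206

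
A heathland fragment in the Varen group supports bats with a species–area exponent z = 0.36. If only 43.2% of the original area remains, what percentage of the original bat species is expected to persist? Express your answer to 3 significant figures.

S_new/S_old = (A_new/A_old)^z = 0.432^0.36
= exp(0.36 × ln 0.432) = exp(0.36 × -0.8393) = exp(-0.3022) ≈ 0.7392

73.9%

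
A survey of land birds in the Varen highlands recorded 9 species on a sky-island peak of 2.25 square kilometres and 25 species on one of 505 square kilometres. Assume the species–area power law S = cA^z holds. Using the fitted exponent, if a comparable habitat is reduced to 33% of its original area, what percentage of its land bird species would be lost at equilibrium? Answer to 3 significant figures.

18.9%

z = ln(25/9) / ln(505/2.25) = 1.0217 / 5.4136 = 0.1887
S_new/S_old = (A_new/A_old)^z = 0.33^0.1887 = exp(0.1887 × -1.1087) = 0.8112
Fraction lost = 1 − 0.8112 = 0.1888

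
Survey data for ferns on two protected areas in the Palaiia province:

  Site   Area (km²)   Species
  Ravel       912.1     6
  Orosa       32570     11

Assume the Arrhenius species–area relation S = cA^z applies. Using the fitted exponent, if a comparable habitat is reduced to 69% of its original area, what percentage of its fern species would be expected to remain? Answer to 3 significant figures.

93.9%

z = ln(11/6) / ln(32570/912.1) = 0.6061 / 3.5754 = 0.1695
S_new/S_old = (A_new/A_old)^z = 0.69^0.1695 = exp(0.1695 × -0.3711) = 0.939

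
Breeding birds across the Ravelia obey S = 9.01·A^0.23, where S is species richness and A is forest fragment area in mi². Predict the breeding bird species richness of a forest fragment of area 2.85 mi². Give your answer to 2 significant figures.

S = 9.01 × 2.85^0.23
ln S = ln 9.01 + 0.23 × ln 2.85 = 2.1983 + 0.23 × 1.0473 = 2.4392
S = e^2.4392 ≈ 11.46

11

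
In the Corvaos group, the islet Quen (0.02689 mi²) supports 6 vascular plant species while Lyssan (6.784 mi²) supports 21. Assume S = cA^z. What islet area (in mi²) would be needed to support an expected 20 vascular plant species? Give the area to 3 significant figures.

5.47 mi²

z = ln(21/6) / ln(6.784/0.02689) = 1.2528 / 5.5306 = 0.2265
c = 6 / 0.02689^0.2265 = 6 / 0.4408 = 13.61
A = (20/13.61)^(1/0.2265) ⇒ ln A = ln(1.469)/0.2265 = 1.6992
A = e^1.6992 ≈ 5.469 mi²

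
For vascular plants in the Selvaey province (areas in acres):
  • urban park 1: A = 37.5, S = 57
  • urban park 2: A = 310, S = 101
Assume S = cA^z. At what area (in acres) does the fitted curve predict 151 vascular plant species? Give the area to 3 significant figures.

z = ln(101/57) / ln(310/37.5) = 0.5721 / 2.1122 = 0.2708
c = 57 / 37.5^0.2708 = 57 / 2.669 = 21.36
A = (151/21.36)^(1/0.2708) ⇒ ln A = ln(7.07)/0.2708 = 7.2215
A = e^7.2215 ≈ 1368 acres

1370 acres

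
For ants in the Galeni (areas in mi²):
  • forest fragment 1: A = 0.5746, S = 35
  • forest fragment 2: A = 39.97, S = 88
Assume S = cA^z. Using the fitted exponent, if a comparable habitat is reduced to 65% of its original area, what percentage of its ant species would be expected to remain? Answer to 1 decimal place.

91.1%

z = ln(88/35) / ln(39.97/0.5746) = 0.9220 / 4.2422 = 0.2173
S_new/S_old = (A_new/A_old)^z = 0.65^0.2173 = exp(0.2173 × -0.4308) = 0.9106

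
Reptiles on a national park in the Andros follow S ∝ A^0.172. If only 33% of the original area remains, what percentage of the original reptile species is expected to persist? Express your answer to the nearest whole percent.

83%

S_new/S_old = (A_new/A_old)^z = 0.33^0.172
= exp(0.172 × ln 0.33) = exp(0.172 × -1.1087) = exp(-0.1907) ≈ 0.8264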